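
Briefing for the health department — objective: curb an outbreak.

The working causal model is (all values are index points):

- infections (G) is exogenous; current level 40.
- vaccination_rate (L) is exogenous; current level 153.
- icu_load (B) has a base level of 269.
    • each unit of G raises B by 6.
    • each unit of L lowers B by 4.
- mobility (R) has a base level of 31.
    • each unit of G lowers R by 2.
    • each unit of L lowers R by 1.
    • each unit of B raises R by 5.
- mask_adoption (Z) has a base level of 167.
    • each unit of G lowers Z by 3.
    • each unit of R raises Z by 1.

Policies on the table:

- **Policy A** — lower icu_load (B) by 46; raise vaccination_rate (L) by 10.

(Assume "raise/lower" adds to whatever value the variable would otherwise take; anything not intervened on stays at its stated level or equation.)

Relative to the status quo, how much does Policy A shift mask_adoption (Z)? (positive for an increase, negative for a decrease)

Baseline:
  G = 40
  L = 153
  B = 269 + 6·40 − 4·153 = -103
  R = 31 − 2·40 − 153 + 5·(-103) = -717
  Z = 167 − 3·40 + (-717) = -670
Policy A (B − 46, L + 10):
  G = 40
  L = 153 + 10 = 163
  B = 269 + 6·40 − 4·163 (−46 from intervention) = -189
  R = 31 − 2·40 − 163 + 5·(-189) = -1157
  Z = 167 − 3·40 + (-1157) = -1110
Change in Z: -1110 − (-670) = -440

-440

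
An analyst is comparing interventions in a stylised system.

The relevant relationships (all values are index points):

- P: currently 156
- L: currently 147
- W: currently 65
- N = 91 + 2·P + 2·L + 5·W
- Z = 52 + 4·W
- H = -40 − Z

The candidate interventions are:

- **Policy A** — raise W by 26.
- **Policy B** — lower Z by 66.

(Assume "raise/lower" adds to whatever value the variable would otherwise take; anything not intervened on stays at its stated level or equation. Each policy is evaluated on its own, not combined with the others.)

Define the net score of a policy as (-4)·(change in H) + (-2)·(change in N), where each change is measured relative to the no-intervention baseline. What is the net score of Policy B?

Baseline:
  P = 156
  L = 147
  W = 65
  N = 91 + 2·156 + 2·147 + 5·65 = 1022
  Z = 52 + 4·65 = 312
  H = -40 − 312 = -352
Policy B (Z − 66):
  P = 156
  L = 147
  W = 65
  N = 91 + 2·156 + 2·147 + 5·65 = 1022
  Z = 52 + 4·65 (−66 from intervention) = 246
  H = -40 − 246 = -286
ΔH = -286 − (-352) = 66; ΔN = 1022 − 1022 = 0
Score = (-4)·66 + (-2)·0 = -264

-264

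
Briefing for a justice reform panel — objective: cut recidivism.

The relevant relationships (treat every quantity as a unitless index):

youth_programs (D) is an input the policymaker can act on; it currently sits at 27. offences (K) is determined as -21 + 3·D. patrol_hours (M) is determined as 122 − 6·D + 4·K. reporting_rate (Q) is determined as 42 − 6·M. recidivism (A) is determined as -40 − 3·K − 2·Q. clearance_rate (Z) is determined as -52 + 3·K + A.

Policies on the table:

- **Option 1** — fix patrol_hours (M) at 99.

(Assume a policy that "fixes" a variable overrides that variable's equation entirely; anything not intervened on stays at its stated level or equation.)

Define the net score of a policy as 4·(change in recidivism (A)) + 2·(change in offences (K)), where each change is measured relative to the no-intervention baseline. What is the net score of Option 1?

Baseline:
  D = 27
  K = -21 + 3·27 = 60
  M = 122 − 6·27 + 4·60 = 200
  Q = 42 − 6·200 = -1158
  A = -40 − 3·60 − 2·(-1158) = 2096
Option 1 (M := 99):
  D = 27
  K = -21 + 3·27 = 60
  M = 99
  Q = 42 − 6·99 = -552
  A = -40 − 3·60 − 2·(-552) = 884
ΔA = 884 − 2096 = -1212; ΔK = 60 − 60 = 0
Score = 4·(-1212) + 2·0 = -4848

-4848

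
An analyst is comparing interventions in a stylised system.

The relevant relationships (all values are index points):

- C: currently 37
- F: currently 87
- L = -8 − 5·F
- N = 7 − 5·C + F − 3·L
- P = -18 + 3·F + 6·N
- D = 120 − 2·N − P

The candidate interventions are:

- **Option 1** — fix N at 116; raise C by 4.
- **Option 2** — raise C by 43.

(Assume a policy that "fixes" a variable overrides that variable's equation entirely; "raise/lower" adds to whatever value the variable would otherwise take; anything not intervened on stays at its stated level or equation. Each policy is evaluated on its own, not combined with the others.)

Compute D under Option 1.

-1051

Option 1 (N := 116, C + 4):
  C = 37 + 4 = 41
  F = 87
  L = -8 − 5·87 = -443
  N = 116
  P = -18 + 3·87 + 6·116 = 939
  D = 120 − 2·116 − 939 = -1051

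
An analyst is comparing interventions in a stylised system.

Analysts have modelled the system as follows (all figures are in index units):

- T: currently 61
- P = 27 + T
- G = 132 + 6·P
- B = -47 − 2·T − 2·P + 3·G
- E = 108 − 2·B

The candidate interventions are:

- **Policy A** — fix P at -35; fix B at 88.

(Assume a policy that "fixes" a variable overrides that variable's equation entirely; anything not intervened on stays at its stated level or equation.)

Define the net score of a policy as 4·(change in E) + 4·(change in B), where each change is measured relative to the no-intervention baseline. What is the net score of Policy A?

6188

Baseline:
  T = 61
  P = 27 + 61 = 88
  G = 132 + 6·88 = 660
  B = -47 − 2·61 − 2·88 + 3·660 = 1635
  E = 108 − 2·1635 = -3162
Policy A (P := -35, B := 88):
  T = 61
  P = -35
  G = 132 + 6·(-35) = -78
  B = 88
  E = 108 − 2·88 = -68
ΔE = -68 − (-3162) = 3094; ΔB = 88 − 1635 = -1547
Score = 4·3094 + 4·(-1547) = 6188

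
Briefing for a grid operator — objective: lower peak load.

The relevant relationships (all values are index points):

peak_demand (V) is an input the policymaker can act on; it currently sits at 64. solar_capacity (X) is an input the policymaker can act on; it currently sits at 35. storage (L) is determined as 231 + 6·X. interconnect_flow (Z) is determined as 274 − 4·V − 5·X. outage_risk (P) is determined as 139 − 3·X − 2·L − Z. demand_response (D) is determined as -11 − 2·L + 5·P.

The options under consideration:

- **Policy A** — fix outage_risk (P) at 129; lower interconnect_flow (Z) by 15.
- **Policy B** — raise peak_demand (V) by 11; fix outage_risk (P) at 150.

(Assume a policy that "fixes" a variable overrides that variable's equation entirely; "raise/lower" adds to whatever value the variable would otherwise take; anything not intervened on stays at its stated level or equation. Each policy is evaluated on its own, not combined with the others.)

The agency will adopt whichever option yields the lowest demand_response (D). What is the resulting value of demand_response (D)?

-248

Policy A (P := 129, Z − 15):
  V = 64
  X = 35
  L = 231 + 6·35 = 441
  Z = 274 − 4·64 − 5·35 (−15 from intervention) = -172
  P = 129
  D = -11 − 2·441 + 5·129 = -248
Policy B (V + 11, P := 150):
  V = 64 + 11 = 75
  X = 35
  L = 231 + 6·35 = 441
  Z = 274 − 4·75 − 5·35 = -201
  P = 150
  D = -11 − 2·441 + 5·150 = -143
Comparing — Policy A: D=-248, Policy B: D=-143. Lowest is -248 (Policy A).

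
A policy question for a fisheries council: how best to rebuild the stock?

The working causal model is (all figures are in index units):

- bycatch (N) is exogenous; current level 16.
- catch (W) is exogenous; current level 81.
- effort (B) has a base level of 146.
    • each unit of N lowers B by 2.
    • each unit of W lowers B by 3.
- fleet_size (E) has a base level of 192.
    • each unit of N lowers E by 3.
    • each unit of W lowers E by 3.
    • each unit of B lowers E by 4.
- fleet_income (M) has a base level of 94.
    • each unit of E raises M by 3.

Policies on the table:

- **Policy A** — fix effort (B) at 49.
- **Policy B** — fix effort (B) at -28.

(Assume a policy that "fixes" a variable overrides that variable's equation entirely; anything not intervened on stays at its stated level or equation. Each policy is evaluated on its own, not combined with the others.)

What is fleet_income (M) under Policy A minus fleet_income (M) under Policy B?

Policy A (B := 49):
  N = 16
  W = 81
  B = 49
  E = 192 − 3·16 − 3·81 − 4·49 = -295
  M = 94 + 3·(-295) = -791
Policy B (B := -28):
  N = 16
  W = 81
  B = -28
  E = 192 − 3·16 − 3·81 − 4·(-28) = 13
  M = 94 + 3·13 = 133
M: -791 − 133 = -924

-924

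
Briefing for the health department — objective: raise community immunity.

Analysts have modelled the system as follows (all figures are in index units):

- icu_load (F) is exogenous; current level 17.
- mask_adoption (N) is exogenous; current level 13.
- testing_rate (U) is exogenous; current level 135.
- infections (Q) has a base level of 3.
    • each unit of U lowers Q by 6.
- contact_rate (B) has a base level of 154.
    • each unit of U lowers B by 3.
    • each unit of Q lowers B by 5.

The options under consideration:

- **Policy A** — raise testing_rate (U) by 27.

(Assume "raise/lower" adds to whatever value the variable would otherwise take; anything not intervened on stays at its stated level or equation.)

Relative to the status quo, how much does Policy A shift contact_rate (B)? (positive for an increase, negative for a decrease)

729

Baseline:
  U = 135
  Q = 3 − 6·135 = -807
  B = 154 − 3·135 − 5·(-807) = 3784
Policy A (U + 27):
  U = 135 + 27 = 162
  Q = 3 − 6·162 = -969
  B = 154 − 3·162 − 5·(-969) = 4513
Change in B: 4513 − 3784 = 729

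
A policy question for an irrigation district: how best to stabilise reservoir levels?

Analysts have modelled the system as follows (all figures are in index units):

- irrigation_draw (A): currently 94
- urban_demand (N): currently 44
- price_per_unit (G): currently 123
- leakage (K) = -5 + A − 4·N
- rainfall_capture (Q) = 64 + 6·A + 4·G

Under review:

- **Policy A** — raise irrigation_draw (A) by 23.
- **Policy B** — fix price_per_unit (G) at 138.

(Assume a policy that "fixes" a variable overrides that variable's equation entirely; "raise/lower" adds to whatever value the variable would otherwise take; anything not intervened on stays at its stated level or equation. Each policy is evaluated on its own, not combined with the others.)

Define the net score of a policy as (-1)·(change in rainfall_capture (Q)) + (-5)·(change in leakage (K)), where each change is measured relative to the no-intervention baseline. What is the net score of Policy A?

-253

Baseline:
  A = 94
  N = 44
  G = 123
  K = -5 + 94 − 4·44 = -87
  Q = 64 + 6·94 + 4·123 = 1120
Policy A (A + 23):
  A = 94 + 23 = 117
  N = 44
  G = 123
  K = -5 + 117 − 4·44 = -64
  Q = 64 + 6·117 + 4·123 = 1258
ΔQ = 1258 − 1120 = 138; ΔK = -64 − (-87) = 23
Score = (-1)·138 + (-5)·23 = -253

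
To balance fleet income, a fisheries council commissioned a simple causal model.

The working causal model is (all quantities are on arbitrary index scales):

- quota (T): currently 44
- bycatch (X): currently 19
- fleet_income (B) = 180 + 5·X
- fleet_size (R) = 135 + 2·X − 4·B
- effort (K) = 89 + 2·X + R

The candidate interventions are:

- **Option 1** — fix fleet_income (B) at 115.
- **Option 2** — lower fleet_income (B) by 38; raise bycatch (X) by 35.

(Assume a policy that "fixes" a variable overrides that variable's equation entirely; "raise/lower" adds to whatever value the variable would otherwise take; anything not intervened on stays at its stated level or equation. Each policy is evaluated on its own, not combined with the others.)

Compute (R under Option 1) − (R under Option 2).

Option 1 (B := 115):
  X = 19
  B = 115
  R = 135 + 2·19 − 4·115 = -287
Option 2 (B − 38, X + 35):
  X = 19 + 35 = 54
  B = 180 + 5·54 (−38 from intervention) = 412
  R = 135 + 2·54 − 4·412 = -1405
R: -287 − (-1405) = 1118

1118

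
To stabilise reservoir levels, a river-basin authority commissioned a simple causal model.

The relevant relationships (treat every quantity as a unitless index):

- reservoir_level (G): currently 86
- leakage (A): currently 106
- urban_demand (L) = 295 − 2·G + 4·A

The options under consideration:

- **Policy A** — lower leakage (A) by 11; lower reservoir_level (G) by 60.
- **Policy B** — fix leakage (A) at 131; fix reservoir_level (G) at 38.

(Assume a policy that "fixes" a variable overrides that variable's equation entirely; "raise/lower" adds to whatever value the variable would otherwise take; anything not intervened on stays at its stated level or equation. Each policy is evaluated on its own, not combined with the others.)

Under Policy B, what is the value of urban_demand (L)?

743

Policy B (A := 131, G := 38):
  G = 38
  A = 131
  L = 295 − 2·38 + 4·131 = 743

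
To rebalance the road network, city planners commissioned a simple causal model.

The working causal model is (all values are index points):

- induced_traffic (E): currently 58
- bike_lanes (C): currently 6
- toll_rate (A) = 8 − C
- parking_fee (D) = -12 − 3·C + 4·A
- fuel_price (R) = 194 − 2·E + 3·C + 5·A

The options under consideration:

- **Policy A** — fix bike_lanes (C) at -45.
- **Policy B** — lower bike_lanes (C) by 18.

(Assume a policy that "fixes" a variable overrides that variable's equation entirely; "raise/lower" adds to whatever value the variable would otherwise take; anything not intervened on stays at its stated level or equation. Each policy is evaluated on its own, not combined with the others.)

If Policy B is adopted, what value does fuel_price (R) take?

142

Policy B (C − 18):
  E = 58
  C = 6 − 18 = -12
  A = 8 − (-12) = 20
  R = 194 − 2·58 + 3·(-12) + 5·20 = 142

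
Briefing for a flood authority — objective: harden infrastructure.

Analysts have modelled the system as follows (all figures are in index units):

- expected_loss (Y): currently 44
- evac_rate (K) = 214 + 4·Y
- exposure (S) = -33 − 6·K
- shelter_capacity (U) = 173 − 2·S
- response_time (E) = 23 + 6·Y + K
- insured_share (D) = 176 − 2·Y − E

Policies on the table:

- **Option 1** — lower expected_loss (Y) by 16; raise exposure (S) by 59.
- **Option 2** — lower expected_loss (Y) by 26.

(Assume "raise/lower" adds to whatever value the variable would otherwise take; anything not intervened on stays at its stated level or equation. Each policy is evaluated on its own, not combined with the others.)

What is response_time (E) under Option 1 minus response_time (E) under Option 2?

100

Option 1 (Y − 16, S + 59):
  Y = 44 − 16 = 28
  K = 214 + 4·28 = 326
  E = 23 + 6·28 + 326 = 517
Option 2 (Y − 26):
  Y = 44 − 26 = 18
  K = 214 + 4·18 = 286
  E = 23 + 6·18 + 286 = 417
E: 517 − 417 = 100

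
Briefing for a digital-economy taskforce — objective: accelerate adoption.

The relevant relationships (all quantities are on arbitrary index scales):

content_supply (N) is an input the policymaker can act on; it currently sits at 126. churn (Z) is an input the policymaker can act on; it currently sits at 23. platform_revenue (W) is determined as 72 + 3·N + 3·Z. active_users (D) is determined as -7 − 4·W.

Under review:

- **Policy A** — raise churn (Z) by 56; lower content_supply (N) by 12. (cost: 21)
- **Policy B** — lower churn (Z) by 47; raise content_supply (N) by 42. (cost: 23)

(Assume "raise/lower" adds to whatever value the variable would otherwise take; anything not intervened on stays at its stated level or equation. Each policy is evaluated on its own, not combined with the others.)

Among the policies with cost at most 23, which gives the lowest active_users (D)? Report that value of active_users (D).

Policy A (Z + 56, N − 12):
  N = 126 − 12 = 114
  Z = 23 + 56 = 79
  W = 72 + 3·114 + 3·79 = 651
  D = -7 − 4·651 = -2611
Policy B (Z − 47, N + 42):
  N = 126 + 42 = 168
  Z = 23 − 47 = -24
  W = 72 + 3·168 + 3·(-24) = 504
  D = -7 − 4·504 = -2023
Comparing — Policy A: D=-2611, Policy B: D=-2023. Lowest is -2611 (Policy A).

-2611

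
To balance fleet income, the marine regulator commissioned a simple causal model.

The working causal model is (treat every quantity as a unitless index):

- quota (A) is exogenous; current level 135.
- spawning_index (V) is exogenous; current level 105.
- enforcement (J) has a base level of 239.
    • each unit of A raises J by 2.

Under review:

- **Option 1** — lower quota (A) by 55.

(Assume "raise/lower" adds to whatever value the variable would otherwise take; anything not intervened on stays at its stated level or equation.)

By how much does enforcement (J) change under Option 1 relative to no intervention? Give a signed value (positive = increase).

-110

Baseline:
  A = 135
  J = 239 + 2·135 = 509
Option 1 (A − 55):
  A = 135 − 55 = 80
  J = 239 + 2·80 = 399
Change in J: 399 − 509 = -110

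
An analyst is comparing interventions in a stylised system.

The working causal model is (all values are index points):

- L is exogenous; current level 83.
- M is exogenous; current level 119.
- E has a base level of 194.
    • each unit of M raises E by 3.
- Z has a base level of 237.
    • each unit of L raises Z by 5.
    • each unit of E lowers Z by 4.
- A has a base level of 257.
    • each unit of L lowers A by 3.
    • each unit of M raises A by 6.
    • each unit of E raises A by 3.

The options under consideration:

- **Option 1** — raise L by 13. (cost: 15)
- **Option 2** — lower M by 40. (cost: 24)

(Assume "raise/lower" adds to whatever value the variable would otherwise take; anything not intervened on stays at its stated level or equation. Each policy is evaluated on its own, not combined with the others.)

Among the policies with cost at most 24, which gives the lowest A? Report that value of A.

Option 1 (L + 13):
  L = 83 + 13 = 96
  M = 119
  E = 194 + 3·119 = 551
  A = 257 − 3·96 + 6·119 + 3·551 = 2336
Option 2 (M − 40):
  L = 83
  M = 119 − 40 = 79
  E = 194 + 3·79 = 431
  A = 257 − 3·83 + 6·79 + 3·431 = 1775
Comparing — Option 1: A=2336, Option 2: A=1775. Lowest is 1775 (Option 2).

1775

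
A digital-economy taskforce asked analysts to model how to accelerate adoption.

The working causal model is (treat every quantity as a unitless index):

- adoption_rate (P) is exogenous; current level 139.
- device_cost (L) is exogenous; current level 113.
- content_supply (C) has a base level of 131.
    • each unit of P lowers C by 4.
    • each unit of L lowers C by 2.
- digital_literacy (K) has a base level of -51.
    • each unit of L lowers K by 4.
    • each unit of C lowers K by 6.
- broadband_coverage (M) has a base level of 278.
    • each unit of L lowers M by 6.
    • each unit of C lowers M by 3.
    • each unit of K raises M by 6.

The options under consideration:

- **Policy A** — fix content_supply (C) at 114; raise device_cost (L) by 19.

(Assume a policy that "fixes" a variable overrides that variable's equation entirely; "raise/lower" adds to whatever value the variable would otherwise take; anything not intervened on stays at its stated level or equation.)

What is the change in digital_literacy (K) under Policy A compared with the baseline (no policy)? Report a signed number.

Baseline:
  P = 139
  L = 113
  C = 131 − 4·139 − 2·113 = -651
  K = -51 − 4·113 − 6·(-651) = 3403
Policy A (C := 114, L + 19):
  P = 139
  L = 113 + 19 = 132
  C = 114
  K = -51 − 4·132 − 6·114 = -1263
Change in K: -1263 − 3403 = -4666

-4666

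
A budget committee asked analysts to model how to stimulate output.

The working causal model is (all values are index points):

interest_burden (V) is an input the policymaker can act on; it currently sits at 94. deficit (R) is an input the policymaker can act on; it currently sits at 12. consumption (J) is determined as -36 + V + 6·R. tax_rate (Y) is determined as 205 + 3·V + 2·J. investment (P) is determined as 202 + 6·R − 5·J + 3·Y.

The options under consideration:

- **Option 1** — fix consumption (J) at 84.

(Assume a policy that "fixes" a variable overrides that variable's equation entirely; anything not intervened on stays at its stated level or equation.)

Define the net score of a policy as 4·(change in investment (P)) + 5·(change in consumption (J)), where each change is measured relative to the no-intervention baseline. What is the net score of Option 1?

-414

Baseline:
  V = 94
  R = 12
  J = -36 + 94 + 6·12 = 130
  Y = 205 + 3·94 + 2·130 = 747
  P = 202 + 6·12 − 5·130 + 3·747 = 1865
Option 1 (J := 84):
  V = 94
  R = 12
  J = 84
  Y = 205 + 3·94 + 2·84 = 655
  P = 202 + 6·12 − 5·84 + 3·655 = 1819
ΔP = 1819 − 1865 = -46; ΔJ = 84 − 130 = -46
Score = 4·(-46) + 5·(-46) = -414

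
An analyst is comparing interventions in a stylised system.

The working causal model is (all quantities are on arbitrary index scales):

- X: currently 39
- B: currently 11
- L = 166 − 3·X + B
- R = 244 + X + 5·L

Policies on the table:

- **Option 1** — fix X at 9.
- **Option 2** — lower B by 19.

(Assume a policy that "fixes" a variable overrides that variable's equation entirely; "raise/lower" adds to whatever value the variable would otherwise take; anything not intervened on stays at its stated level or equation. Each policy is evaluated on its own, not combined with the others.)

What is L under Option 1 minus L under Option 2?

Option 1 (X := 9):
  X = 9
  B = 11
  L = 166 − 3·9 + 11 = 150
Option 2 (B − 19):
  X = 39
  B = 11 − 19 = -8
  L = 166 − 3·39 + (-8) = 41
L: 150 − 41 = 109

109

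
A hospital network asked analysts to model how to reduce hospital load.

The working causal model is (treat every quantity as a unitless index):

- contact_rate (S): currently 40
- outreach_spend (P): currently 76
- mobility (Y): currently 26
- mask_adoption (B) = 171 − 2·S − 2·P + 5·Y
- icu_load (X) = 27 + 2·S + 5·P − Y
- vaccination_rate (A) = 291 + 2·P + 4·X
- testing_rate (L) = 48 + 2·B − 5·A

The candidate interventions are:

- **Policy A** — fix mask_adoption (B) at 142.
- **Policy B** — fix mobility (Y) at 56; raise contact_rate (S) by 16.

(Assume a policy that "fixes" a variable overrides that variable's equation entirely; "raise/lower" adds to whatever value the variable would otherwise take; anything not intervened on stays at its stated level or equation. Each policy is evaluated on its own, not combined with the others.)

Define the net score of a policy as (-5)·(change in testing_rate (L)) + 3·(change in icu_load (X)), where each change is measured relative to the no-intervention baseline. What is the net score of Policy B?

Baseline:
  S = 40
  P = 76
  Y = 26
  B = 171 − 2·40 − 2·76 + 5·26 = 69
  X = 27 + 2·40 + 5·76 − 26 = 461
  A = 291 + 2·76 + 4·461 = 2287
  L = 48 + 2·69 − 5·2287 = -11249
Policy B (Y := 56, S + 16):
  S = 40 + 16 = 56
  P = 76
  Y = 56
  B = 171 − 2·56 − 2·76 + 5·56 = 187
  X = 27 + 2·56 + 5·76 − 56 = 463
  A = 291 + 2·76 + 4·463 = 2295
  L = 48 + 2·187 − 5·2295 = -11053
ΔL = -11053 − (-11249) = 196; ΔX = 463 − 461 = 2
Score = (-5)·196 + 3·2 = -974

-974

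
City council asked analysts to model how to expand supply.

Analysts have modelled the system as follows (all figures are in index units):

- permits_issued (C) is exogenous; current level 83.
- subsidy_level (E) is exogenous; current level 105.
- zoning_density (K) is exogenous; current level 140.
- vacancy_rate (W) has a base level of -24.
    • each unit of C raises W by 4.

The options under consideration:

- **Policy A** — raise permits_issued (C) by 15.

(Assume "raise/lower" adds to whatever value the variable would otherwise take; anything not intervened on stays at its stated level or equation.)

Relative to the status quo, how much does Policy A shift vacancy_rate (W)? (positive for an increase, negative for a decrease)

Baseline:
  C = 83
  W = -24 + 4·83 = 308
Policy A (C + 15):
  C = 83 + 15 = 98
  W = -24 + 4·98 = 368
Change in W: 368 − 308 = 60

60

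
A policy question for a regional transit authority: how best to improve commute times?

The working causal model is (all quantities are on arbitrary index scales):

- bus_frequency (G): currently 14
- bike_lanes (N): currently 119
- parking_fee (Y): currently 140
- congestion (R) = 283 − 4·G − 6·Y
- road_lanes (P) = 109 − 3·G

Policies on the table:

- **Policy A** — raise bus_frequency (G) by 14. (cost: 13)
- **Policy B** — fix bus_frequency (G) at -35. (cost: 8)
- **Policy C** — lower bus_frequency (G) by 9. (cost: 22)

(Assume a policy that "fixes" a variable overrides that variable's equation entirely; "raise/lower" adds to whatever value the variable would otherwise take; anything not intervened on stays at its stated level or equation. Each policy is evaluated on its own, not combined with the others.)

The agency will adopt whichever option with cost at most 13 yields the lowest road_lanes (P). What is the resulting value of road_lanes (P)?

25

Policy A (G + 14):
  G = 14 + 14 = 28
  P = 109 − 3·28 = 25
Policy B (G := -35):
  G = -35
  P = 109 − 3·(-35) = 214
Comparing — Policy A: P=25, Policy B: P=214. Lowest is 25 (Policy A).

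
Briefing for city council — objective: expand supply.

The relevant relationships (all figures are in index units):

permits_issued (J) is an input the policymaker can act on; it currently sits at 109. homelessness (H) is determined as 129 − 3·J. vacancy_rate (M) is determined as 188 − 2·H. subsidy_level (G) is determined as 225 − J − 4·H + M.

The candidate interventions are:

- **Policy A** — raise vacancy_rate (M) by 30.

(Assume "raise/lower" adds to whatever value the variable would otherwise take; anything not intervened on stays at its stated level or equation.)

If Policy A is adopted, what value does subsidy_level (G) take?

Policy A (M + 30):
  J = 109
  H = 129 − 3·109 = -198
  M = 188 − 2·(-198) (+30 from intervention) = 614
  G = 225 − 109 − 4·(-198) + 614 = 1522

1522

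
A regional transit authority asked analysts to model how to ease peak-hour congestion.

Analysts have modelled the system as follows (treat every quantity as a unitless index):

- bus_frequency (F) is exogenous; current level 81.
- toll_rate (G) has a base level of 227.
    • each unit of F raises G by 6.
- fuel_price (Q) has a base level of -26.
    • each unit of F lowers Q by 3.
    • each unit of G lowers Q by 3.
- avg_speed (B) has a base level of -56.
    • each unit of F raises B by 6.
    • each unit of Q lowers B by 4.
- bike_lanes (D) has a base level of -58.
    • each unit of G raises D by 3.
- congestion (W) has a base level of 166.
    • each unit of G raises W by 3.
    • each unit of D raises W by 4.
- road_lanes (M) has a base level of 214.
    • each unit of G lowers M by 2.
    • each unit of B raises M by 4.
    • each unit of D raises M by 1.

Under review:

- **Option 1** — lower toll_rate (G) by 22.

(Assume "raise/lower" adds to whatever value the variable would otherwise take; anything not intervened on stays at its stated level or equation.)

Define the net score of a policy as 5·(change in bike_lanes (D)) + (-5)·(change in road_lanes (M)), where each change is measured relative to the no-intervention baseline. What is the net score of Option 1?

5060

Baseline:
  F = 81
  G = 227 + 6·81 = 713
  Q = -26 − 3·81 − 3·713 = -2408
  B = -56 + 6·81 − 4·(-2408) = 10062
  D = -58 + 3·713 = 2081
  M = 214 − 2·713 + 4·10062 + 2081 = 41117
Option 1 (G − 22):
  F = 81
  G = 227 + 6·81 (−22 from intervention) = 691
  Q = -26 − 3·81 − 3·691 = -2342
  B = -56 + 6·81 − 4·(-2342) = 9798
  D = -58 + 3·691 = 2015
  M = 214 − 2·691 + 4·9798 + 2015 = 40039
ΔD = 2015 − 2081 = -66; ΔM = 40039 − 41117 = -1078
Score = 5·(-66) + (-5)·(-1078) = 5060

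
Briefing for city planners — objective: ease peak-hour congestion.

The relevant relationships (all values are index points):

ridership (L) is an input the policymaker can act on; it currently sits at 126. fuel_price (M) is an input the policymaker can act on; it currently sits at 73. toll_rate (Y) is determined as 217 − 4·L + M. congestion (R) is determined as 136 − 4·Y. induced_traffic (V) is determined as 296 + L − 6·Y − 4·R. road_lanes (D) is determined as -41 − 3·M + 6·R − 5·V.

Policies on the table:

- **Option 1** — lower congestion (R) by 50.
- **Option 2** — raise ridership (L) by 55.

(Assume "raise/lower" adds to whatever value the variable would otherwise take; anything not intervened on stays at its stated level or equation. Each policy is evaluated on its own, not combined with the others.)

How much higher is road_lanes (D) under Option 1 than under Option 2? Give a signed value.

Option 1 (R − 50):
  L = 126
  M = 73
  Y = 217 − 4·126 + 73 = -214
  R = 136 − 4·(-214) (−50 from intervention) = 942
  V = 296 + 126 − 6·(-214) − 4·942 = -2062
  D = -41 − 3·73 + 6·942 − 5·(-2062) = 15702
Option 2 (L + 55):
  L = 126 + 55 = 181
  M = 73
  Y = 217 − 4·181 + 73 = -434
  R = 136 − 4·(-434) = 1872
  V = 296 + 181 − 6·(-434) − 4·1872 = -4407
  D = -41 − 3·73 + 6·1872 − 5·(-4407) = 33007
D: 15702 − 33007 = -17305

-17305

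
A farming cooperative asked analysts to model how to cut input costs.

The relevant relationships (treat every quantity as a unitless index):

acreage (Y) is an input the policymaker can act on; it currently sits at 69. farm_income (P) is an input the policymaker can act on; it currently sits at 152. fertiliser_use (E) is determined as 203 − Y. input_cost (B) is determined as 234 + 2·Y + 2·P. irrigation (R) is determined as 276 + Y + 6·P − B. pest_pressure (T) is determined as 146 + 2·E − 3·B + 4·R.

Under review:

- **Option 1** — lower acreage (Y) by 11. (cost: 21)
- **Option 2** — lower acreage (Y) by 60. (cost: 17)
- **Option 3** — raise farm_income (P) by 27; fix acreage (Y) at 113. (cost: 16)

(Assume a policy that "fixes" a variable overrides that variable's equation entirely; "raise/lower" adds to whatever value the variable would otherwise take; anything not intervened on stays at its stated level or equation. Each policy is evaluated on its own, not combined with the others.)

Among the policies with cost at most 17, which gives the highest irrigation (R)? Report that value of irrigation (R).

Option 2 (Y − 60):
  Y = 69 − 60 = 9
  P = 152
  B = 234 + 2·9 + 2·152 = 556
  R = 276 + 9 + 6·152 − 556 = 641
Option 3 (P + 27, Y := 113):
  Y = 113
  P = 152 + 27 = 179
  B = 234 + 2·113 + 2·179 = 818
  R = 276 + 113 + 6·179 − 818 = 645
Comparing — Option 2: R=641, Option 3: R=645. Highest is 645 (Option 3).

645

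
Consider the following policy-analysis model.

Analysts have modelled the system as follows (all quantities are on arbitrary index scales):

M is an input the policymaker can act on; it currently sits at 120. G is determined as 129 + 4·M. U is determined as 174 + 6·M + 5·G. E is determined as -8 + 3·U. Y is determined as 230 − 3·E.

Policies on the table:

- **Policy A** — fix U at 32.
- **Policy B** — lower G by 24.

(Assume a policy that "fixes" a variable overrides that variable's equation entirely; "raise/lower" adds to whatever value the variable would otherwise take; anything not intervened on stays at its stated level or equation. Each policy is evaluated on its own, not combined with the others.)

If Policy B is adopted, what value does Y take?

-34117

Policy B (G − 24):
  M = 120
  G = 129 + 4·120 (−24 from intervention) = 585
  U = 174 + 6·120 + 5·585 = 3819
  E = -8 + 3·3819 = 11449
  Y = 230 − 3·11449 = -34117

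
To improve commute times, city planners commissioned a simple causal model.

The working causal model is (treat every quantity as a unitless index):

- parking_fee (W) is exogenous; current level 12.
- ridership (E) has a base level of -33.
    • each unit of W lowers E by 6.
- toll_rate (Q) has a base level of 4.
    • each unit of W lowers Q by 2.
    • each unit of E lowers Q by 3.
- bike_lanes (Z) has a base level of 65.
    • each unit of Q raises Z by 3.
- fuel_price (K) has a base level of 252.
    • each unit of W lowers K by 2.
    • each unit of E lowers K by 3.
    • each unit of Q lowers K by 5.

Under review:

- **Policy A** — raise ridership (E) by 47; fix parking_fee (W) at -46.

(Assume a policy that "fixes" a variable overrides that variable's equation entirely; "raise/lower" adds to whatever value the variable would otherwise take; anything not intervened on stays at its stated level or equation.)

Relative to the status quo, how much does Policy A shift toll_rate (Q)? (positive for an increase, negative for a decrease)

-1069

Baseline:
  W = 12
  E = -33 − 6·12 = -105
  Q = 4 − 2·12 − 3·(-105) = 295
Policy A (E + 47, W := -46):
  W = -46
  E = -33 − 6·(-46) (+47 from intervention) = 290
  Q = 4 − 2·(-46) − 3·290 = -774
Change in Q: -774 − 295 = -1069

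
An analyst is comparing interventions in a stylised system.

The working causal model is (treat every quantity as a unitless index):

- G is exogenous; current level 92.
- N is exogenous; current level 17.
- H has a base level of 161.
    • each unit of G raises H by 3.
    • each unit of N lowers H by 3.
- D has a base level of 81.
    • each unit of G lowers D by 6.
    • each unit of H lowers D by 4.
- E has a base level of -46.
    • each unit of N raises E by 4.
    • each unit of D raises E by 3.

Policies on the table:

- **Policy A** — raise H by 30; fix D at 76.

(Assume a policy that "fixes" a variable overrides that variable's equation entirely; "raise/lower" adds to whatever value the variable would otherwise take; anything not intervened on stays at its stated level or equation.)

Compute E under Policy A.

250

Policy A (H + 30, D := 76):
  G = 92
  N = 17
  H = 161 + 3·92 − 3·17 (+30 from intervention) = 416
  D = 76
  E = -46 + 4·17 + 3·76 = 250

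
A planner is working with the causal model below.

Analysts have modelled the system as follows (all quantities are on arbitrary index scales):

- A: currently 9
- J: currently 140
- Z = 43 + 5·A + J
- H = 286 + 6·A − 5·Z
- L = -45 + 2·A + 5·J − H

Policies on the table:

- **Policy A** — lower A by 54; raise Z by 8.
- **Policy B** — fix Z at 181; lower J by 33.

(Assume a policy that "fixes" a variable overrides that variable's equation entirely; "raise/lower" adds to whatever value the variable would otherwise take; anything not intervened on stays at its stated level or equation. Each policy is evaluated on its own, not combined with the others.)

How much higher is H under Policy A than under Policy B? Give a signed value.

Policy A (A − 54, Z + 8):
  A = 9 − 54 = -45
  J = 140
  Z = 43 + 5·(-45) + 140 (+8 from intervention) = -34
  H = 286 + 6·(-45) − 5·(-34) = 186
Policy B (Z := 181, J − 33):
  A = 9
  J = 140 − 33 = 107
  Z = 181
  H = 286 + 6·9 − 5·181 = -565
H: 186 − (-565) = 751

751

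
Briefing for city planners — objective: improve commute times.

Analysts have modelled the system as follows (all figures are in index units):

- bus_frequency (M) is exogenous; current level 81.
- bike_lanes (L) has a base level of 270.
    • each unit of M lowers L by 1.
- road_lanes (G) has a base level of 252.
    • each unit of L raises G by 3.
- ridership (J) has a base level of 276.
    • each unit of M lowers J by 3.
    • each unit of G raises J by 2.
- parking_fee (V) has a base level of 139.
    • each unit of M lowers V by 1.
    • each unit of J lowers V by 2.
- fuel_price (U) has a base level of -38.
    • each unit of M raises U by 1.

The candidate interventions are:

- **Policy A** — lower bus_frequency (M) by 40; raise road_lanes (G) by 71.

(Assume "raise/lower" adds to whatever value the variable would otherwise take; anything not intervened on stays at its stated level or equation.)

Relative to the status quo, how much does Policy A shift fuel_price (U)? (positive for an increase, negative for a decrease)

-40

Baseline:
  M = 81
  U = -38 + 81 = 43
Policy A (M − 40, G + 71):
  M = 81 − 40 = 41
  U = -38 + 41 = 3
Change in U: 3 − 43 = -40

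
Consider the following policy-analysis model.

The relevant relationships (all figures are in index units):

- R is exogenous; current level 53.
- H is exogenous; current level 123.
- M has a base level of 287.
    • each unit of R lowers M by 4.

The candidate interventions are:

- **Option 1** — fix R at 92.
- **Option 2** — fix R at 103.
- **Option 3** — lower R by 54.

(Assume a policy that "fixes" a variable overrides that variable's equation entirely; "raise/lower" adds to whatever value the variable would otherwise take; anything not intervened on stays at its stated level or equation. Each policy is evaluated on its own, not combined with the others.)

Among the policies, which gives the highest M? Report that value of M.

Option 1 (R := 92):
  R = 92
  M = 287 − 4·92 = -81
Option 2 (R := 103):
  R = 103
  M = 287 − 4·103 = -125
Option 3 (R − 54):
  R = 53 − 54 = -1
  M = 287 − 4·(-1) = 291
Comparing — Option 1: M=-81, Option 2: M=-125, Option 3: M=291. Highest is 291 (Option 3).

291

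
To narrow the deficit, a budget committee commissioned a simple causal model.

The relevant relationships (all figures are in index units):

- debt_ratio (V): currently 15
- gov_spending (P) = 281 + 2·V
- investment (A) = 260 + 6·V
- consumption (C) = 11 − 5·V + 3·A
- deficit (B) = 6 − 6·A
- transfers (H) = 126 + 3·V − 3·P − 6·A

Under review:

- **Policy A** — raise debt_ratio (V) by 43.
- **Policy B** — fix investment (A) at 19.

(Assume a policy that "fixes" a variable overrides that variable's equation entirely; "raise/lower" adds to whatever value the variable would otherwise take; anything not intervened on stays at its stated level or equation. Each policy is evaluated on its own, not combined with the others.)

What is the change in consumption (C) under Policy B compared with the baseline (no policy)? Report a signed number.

-993

Baseline:
  V = 15
  A = 260 + 6·15 = 350
  C = 11 − 5·15 + 3·350 = 986
Policy B (A := 19):
  V = 15
  A = 19
  C = 11 − 5·15 + 3·19 = -7
Change in C: -7 − 986 = -993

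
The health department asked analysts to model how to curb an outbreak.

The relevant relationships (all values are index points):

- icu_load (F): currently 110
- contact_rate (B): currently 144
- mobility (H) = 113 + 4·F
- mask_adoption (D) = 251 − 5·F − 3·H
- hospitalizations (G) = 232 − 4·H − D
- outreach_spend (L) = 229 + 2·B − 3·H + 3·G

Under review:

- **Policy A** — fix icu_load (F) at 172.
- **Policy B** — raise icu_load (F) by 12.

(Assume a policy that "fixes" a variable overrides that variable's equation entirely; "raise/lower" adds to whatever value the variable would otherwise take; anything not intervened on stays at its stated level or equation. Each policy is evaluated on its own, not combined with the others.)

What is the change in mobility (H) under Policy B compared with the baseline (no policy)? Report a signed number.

Baseline:
  F = 110
  H = 113 + 4·110 = 553
Policy B (F + 12):
  F = 110 + 12 = 122
  H = 113 + 4·122 = 601
Change in H: 601 − 553 = 48

48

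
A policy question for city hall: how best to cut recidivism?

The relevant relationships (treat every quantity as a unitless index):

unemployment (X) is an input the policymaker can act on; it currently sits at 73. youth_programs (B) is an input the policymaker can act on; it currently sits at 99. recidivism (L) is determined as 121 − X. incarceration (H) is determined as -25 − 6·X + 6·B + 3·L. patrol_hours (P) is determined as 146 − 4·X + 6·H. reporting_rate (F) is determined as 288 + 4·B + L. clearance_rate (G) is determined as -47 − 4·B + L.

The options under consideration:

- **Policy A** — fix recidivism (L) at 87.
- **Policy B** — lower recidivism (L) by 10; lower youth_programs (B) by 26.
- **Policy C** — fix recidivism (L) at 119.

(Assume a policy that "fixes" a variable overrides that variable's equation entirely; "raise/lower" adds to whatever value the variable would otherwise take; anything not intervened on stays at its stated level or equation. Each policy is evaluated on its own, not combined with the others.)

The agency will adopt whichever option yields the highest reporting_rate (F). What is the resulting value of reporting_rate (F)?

Policy A (L := 87):
  X = 73
  B = 99
  L = 87
  F = 288 + 4·99 + 87 = 771
Policy B (L − 10, B − 26):
  X = 73
  B = 99 − 26 = 73
  L = 121 − 73 (−10 from intervention) = 38
  F = 288 + 4·73 + 38 = 618
Policy C (L := 119):
  X = 73
  B = 99
  L = 119
  F = 288 + 4·99 + 119 = 803
Comparing — Policy A: F=771, Policy B: F=618, Policy C: F=803. Highest is 803 (Policy C).

803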